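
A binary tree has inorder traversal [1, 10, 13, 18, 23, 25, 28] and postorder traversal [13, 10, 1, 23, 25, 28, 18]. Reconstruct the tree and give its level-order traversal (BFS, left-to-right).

Inorder:   [1, 10, 13, 18, 23, 25, 28]
Postorder: [13, 10, 1, 23, 25, 28, 18]
Algorithm: postorder visits root last, so walk postorder right-to-left;
each value is the root of the current inorder slice — split it at that
value, recurse on the right subtree first, then the left.
Recursive splits:
  root=18; inorder splits into left=[1, 10, 13], right=[23, 25, 28]
  root=28; inorder splits into left=[23, 25], right=[]
  root=25; inorder splits into left=[23], right=[]
  root=23; inorder splits into left=[], right=[]
  root=1; inorder splits into left=[], right=[10, 13]
  root=10; inorder splits into left=[], right=[13]
  root=13; inorder splits into left=[], right=[]
Reconstructed level-order: [18, 1, 28, 10, 25, 13, 23]


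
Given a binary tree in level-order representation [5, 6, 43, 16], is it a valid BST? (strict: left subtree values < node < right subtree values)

Level-order array: [5, 6, 43, 16]
Validate using subtree bounds (lo, hi): at each node, require lo < value < hi,
then recurse left with hi=value and right with lo=value.
Preorder trace (stopping at first violation):
  at node 5 with bounds (-inf, +inf): OK
  at node 6 with bounds (-inf, 5): VIOLATION
Node 6 violates its bound: not (-inf < 6 < 5).
Result: Not a valid BST


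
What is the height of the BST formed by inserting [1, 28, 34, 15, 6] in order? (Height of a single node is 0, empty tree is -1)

Insertion order: [1, 28, 34, 15, 6]
Tree (level-order array): [1, None, 28, 15, 34, 6]
Compute height bottom-up (empty subtree = -1):
  height(6) = 1 + max(-1, -1) = 0
  height(15) = 1 + max(0, -1) = 1
  height(34) = 1 + max(-1, -1) = 0
  height(28) = 1 + max(1, 0) = 2
  height(1) = 1 + max(-1, 2) = 3
Height = 3


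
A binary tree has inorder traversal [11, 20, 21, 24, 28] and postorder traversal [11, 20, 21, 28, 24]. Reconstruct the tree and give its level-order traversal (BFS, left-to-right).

Inorder:   [11, 20, 21, 24, 28]
Postorder: [11, 20, 21, 28, 24]
Algorithm: postorder visits root last, so walk postorder right-to-left;
each value is the root of the current inorder slice — split it at that
value, recurse on the right subtree first, then the left.
Recursive splits:
  root=24; inorder splits into left=[11, 20, 21], right=[28]
  root=28; inorder splits into left=[], right=[]
  root=21; inorder splits into left=[11, 20], right=[]
  root=20; inorder splits into left=[11], right=[]
  root=11; inorder splits into left=[], right=[]
Reconstructed level-order: [24, 21, 28, 20, 11]


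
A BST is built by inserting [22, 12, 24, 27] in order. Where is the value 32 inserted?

Starting tree (level order): [22, 12, 24, None, None, None, 27]
Insertion path: 22 -> 24 -> 27
Result: insert 32 as right child of 27
Final tree (level order): [22, 12, 24, None, None, None, 27, None, 32]


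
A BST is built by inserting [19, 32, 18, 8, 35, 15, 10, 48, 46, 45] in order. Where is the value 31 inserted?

Starting tree (level order): [19, 18, 32, 8, None, None, 35, None, 15, None, 48, 10, None, 46, None, None, None, 45]
Insertion path: 19 -> 32
Result: insert 31 as left child of 32
Final tree (level order): [19, 18, 32, 8, None, 31, 35, None, 15, None, None, None, 48, 10, None, 46, None, None, None, 45]


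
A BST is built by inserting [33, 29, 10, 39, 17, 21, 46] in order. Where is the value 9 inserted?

Starting tree (level order): [33, 29, 39, 10, None, None, 46, None, 17, None, None, None, 21]
Insertion path: 33 -> 29 -> 10
Result: insert 9 as left child of 10
Final tree (level order): [33, 29, 39, 10, None, None, 46, 9, 17, None, None, None, None, None, 21]


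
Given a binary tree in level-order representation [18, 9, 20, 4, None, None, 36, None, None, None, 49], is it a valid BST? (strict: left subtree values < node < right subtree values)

Level-order array: [18, 9, 20, 4, None, None, 36, None, None, None, 49]
Validate using subtree bounds (lo, hi): at each node, require lo < value < hi,
then recurse left with hi=value and right with lo=value.
Preorder trace (stopping at first violation):
  at node 18 with bounds (-inf, +inf): OK
  at node 9 with bounds (-inf, 18): OK
  at node 4 with bounds (-inf, 9): OK
  at node 20 with bounds (18, +inf): OK
  at node 36 with bounds (20, +inf): OK
  at node 49 with bounds (36, +inf): OK
No violation found at any node.
Result: Valid BST


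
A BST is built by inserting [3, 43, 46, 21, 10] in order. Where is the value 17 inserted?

Starting tree (level order): [3, None, 43, 21, 46, 10]
Insertion path: 3 -> 43 -> 21 -> 10
Result: insert 17 as right child of 10
Final tree (level order): [3, None, 43, 21, 46, 10, None, None, None, None, 17]


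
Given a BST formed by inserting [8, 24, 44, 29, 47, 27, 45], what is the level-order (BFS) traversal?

Tree insertion order: [8, 24, 44, 29, 47, 27, 45]
Tree (level-order array): [8, None, 24, None, 44, 29, 47, 27, None, 45]
BFS from the root, enqueuing left then right child of each popped node:
  queue [8] -> pop 8, enqueue [24], visited so far: [8]
  queue [24] -> pop 24, enqueue [44], visited so far: [8, 24]
  queue [44] -> pop 44, enqueue [29, 47], visited so far: [8, 24, 44]
  queue [29, 47] -> pop 29, enqueue [27], visited so far: [8, 24, 44, 29]
  queue [47, 27] -> pop 47, enqueue [45], visited so far: [8, 24, 44, 29, 47]
  queue [27, 45] -> pop 27, enqueue [none], visited so far: [8, 24, 44, 29, 47, 27]
  queue [45] -> pop 45, enqueue [none], visited so far: [8, 24, 44, 29, 47, 27, 45]
Result: [8, 24, 44, 29, 47, 27, 45]


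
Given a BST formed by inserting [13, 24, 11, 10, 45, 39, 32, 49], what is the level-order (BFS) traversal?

Tree insertion order: [13, 24, 11, 10, 45, 39, 32, 49]
Tree (level-order array): [13, 11, 24, 10, None, None, 45, None, None, 39, 49, 32]
BFS from the root, enqueuing left then right child of each popped node:
  queue [13] -> pop 13, enqueue [11, 24], visited so far: [13]
  queue [11, 24] -> pop 11, enqueue [10], visited so far: [13, 11]
  queue [24, 10] -> pop 24, enqueue [45], visited so far: [13, 11, 24]
  queue [10, 45] -> pop 10, enqueue [none], visited so far: [13, 11, 24, 10]
  queue [45] -> pop 45, enqueue [39, 49], visited so far: [13, 11, 24, 10, 45]
  queue [39, 49] -> pop 39, enqueue [32], visited so far: [13, 11, 24, 10, 45, 39]
  queue [49, 32] -> pop 49, enqueue [none], visited so far: [13, 11, 24, 10, 45, 39, 49]
  queue [32] -> pop 32, enqueue [none], visited so far: [13, 11, 24, 10, 45, 39, 49, 32]
Result: [13, 11, 24, 10, 45, 39, 49, 32]


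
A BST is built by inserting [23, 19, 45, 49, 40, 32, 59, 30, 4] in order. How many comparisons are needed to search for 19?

Search path for 19: 23 -> 19
Found: True
Comparisons: 2


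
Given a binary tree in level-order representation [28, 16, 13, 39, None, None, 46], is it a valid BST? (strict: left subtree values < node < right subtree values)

Level-order array: [28, 16, 13, 39, None, None, 46]
Validate using subtree bounds (lo, hi): at each node, require lo < value < hi,
then recurse left with hi=value and right with lo=value.
Preorder trace (stopping at first violation):
  at node 28 with bounds (-inf, +inf): OK
  at node 16 with bounds (-inf, 28): OK
  at node 39 with bounds (-inf, 16): VIOLATION
Node 39 violates its bound: not (-inf < 39 < 16).
Result: Not a valid BST


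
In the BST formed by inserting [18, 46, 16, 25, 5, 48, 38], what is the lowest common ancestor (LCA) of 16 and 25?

Tree insertion order: [18, 46, 16, 25, 5, 48, 38]
Tree (level-order array): [18, 16, 46, 5, None, 25, 48, None, None, None, 38]
In a BST, the LCA of p=16, q=25 is the first node v on the
root-to-leaf path with p <= v <= q (go left if both < v, right if both > v).
Walk from root:
  at 18: 16 <= 18 <= 25, this is the LCA
LCA = 18


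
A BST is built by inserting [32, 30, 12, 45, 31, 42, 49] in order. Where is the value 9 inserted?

Starting tree (level order): [32, 30, 45, 12, 31, 42, 49]
Insertion path: 32 -> 30 -> 12
Result: insert 9 as left child of 12
Final tree (level order): [32, 30, 45, 12, 31, 42, 49, 9]


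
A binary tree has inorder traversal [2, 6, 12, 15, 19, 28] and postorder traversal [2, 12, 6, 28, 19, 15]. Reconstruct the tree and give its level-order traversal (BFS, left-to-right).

Inorder:   [2, 6, 12, 15, 19, 28]
Postorder: [2, 12, 6, 28, 19, 15]
Algorithm: postorder visits root last, so walk postorder right-to-left;
each value is the root of the current inorder slice — split it at that
value, recurse on the right subtree first, then the left.
Recursive splits:
  root=15; inorder splits into left=[2, 6, 12], right=[19, 28]
  root=19; inorder splits into left=[], right=[28]
  root=28; inorder splits into left=[], right=[]
  root=6; inorder splits into left=[2], right=[12]
  root=12; inorder splits into left=[], right=[]
  root=2; inorder splits into left=[], right=[]
Reconstructed level-order: [15, 6, 19, 2, 12, 28]


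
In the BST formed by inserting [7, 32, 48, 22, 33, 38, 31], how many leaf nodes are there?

Tree built from: [7, 32, 48, 22, 33, 38, 31]
Tree (level-order array): [7, None, 32, 22, 48, None, 31, 33, None, None, None, None, 38]
Rule: A leaf has 0 children.
Per-node child counts:
  node 7: 1 child(ren)
  node 32: 2 child(ren)
  node 22: 1 child(ren)
  node 31: 0 child(ren)
  node 48: 1 child(ren)
  node 33: 1 child(ren)
  node 38: 0 child(ren)
Matching nodes: [31, 38]
Count of leaf nodes: 2


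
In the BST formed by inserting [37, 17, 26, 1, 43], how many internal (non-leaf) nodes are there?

Tree built from: [37, 17, 26, 1, 43]
Tree (level-order array): [37, 17, 43, 1, 26]
Rule: An internal node has at least one child.
Per-node child counts:
  node 37: 2 child(ren)
  node 17: 2 child(ren)
  node 1: 0 child(ren)
  node 26: 0 child(ren)
  node 43: 0 child(ren)
Matching nodes: [37, 17]
Count of internal (non-leaf) nodes: 2


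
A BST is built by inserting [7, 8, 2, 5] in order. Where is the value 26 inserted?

Starting tree (level order): [7, 2, 8, None, 5]
Insertion path: 7 -> 8
Result: insert 26 as right child of 8
Final tree (level order): [7, 2, 8, None, 5, None, 26]


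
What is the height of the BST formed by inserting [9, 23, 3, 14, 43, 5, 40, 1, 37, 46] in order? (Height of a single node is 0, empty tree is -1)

Insertion order: [9, 23, 3, 14, 43, 5, 40, 1, 37, 46]
Tree (level-order array): [9, 3, 23, 1, 5, 14, 43, None, None, None, None, None, None, 40, 46, 37]
Compute height bottom-up (empty subtree = -1):
  height(1) = 1 + max(-1, -1) = 0
  height(5) = 1 + max(-1, -1) = 0
  height(3) = 1 + max(0, 0) = 1
  height(14) = 1 + max(-1, -1) = 0
  height(37) = 1 + max(-1, -1) = 0
  height(40) = 1 + max(0, -1) = 1
  height(46) = 1 + max(-1, -1) = 0
  height(43) = 1 + max(1, 0) = 2
  height(23) = 1 + max(0, 2) = 3
  height(9) = 1 + max(1, 3) = 4
Height = 4


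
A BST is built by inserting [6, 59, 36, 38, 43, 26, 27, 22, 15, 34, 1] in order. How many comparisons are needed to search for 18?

Search path for 18: 6 -> 59 -> 36 -> 26 -> 22 -> 15
Found: False
Comparisons: 6


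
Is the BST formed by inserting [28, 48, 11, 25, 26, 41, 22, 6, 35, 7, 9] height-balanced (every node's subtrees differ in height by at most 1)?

Tree (level-order array): [28, 11, 48, 6, 25, 41, None, None, 7, 22, 26, 35, None, None, 9]
Definition: a tree is height-balanced if, at every node, |h(left) - h(right)| <= 1 (empty subtree has height -1).
Bottom-up per-node check:
  node 9: h_left=-1, h_right=-1, diff=0 [OK], height=0
  node 7: h_left=-1, h_right=0, diff=1 [OK], height=1
  node 6: h_left=-1, h_right=1, diff=2 [FAIL (|-1-1|=2 > 1)], height=2
  node 22: h_left=-1, h_right=-1, diff=0 [OK], height=0
  node 26: h_left=-1, h_right=-1, diff=0 [OK], height=0
  node 25: h_left=0, h_right=0, diff=0 [OK], height=1
  node 11: h_left=2, h_right=1, diff=1 [OK], height=3
  node 35: h_left=-1, h_right=-1, diff=0 [OK], height=0
  node 41: h_left=0, h_right=-1, diff=1 [OK], height=1
  node 48: h_left=1, h_right=-1, diff=2 [FAIL (|1--1|=2 > 1)], height=2
  node 28: h_left=3, h_right=2, diff=1 [OK], height=4
Node 6 violates the condition: |-1 - 1| = 2 > 1.
Result: Not balanced


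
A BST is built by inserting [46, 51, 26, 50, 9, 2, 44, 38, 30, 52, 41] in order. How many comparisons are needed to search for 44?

Search path for 44: 46 -> 26 -> 44
Found: True
Comparisons: 3


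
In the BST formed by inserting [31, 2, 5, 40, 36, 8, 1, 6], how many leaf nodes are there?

Tree built from: [31, 2, 5, 40, 36, 8, 1, 6]
Tree (level-order array): [31, 2, 40, 1, 5, 36, None, None, None, None, 8, None, None, 6]
Rule: A leaf has 0 children.
Per-node child counts:
  node 31: 2 child(ren)
  node 2: 2 child(ren)
  node 1: 0 child(ren)
  node 5: 1 child(ren)
  node 8: 1 child(ren)
  node 6: 0 child(ren)
  node 40: 1 child(ren)
  node 36: 0 child(ren)
Matching nodes: [1, 6, 36]
Count of leaf nodes: 3


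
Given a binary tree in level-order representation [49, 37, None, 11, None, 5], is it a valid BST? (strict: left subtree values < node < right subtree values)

Level-order array: [49, 37, None, 11, None, 5]
Validate using subtree bounds (lo, hi): at each node, require lo < value < hi,
then recurse left with hi=value and right with lo=value.
Preorder trace (stopping at first violation):
  at node 49 with bounds (-inf, +inf): OK
  at node 37 with bounds (-inf, 49): OK
  at node 11 with bounds (-inf, 37): OK
  at node 5 with bounds (-inf, 11): OK
No violation found at any node.
Result: Valid BST


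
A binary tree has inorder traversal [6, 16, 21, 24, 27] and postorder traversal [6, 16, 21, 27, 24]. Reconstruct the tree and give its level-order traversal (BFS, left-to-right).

Inorder:   [6, 16, 21, 24, 27]
Postorder: [6, 16, 21, 27, 24]
Algorithm: postorder visits root last, so walk postorder right-to-left;
each value is the root of the current inorder slice — split it at that
value, recurse on the right subtree first, then the left.
Recursive splits:
  root=24; inorder splits into left=[6, 16, 21], right=[27]
  root=27; inorder splits into left=[], right=[]
  root=21; inorder splits into left=[6, 16], right=[]
  root=16; inorder splits into left=[6], right=[]
  root=6; inorder splits into left=[], right=[]
Reconstructed level-order: [24, 21, 27, 16, 6]


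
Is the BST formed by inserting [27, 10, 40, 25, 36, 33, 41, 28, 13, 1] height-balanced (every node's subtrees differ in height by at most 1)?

Tree (level-order array): [27, 10, 40, 1, 25, 36, 41, None, None, 13, None, 33, None, None, None, None, None, 28]
Definition: a tree is height-balanced if, at every node, |h(left) - h(right)| <= 1 (empty subtree has height -1).
Bottom-up per-node check:
  node 1: h_left=-1, h_right=-1, diff=0 [OK], height=0
  node 13: h_left=-1, h_right=-1, diff=0 [OK], height=0
  node 25: h_left=0, h_right=-1, diff=1 [OK], height=1
  node 10: h_left=0, h_right=1, diff=1 [OK], height=2
  node 28: h_left=-1, h_right=-1, diff=0 [OK], height=0
  node 33: h_left=0, h_right=-1, diff=1 [OK], height=1
  node 36: h_left=1, h_right=-1, diff=2 [FAIL (|1--1|=2 > 1)], height=2
  node 41: h_left=-1, h_right=-1, diff=0 [OK], height=0
  node 40: h_left=2, h_right=0, diff=2 [FAIL (|2-0|=2 > 1)], height=3
  node 27: h_left=2, h_right=3, diff=1 [OK], height=4
Node 36 violates the condition: |1 - -1| = 2 > 1.
Result: Not balanced


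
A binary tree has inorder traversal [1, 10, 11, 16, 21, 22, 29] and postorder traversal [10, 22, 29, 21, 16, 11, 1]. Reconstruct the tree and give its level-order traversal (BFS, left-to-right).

Inorder:   [1, 10, 11, 16, 21, 22, 29]
Postorder: [10, 22, 29, 21, 16, 11, 1]
Algorithm: postorder visits root last, so walk postorder right-to-left;
each value is the root of the current inorder slice — split it at that
value, recurse on the right subtree first, then the left.
Recursive splits:
  root=1; inorder splits into left=[], right=[10, 11, 16, 21, 22, 29]
  root=11; inorder splits into left=[10], right=[16, 21, 22, 29]
  root=16; inorder splits into left=[], right=[21, 22, 29]
  root=21; inorder splits into left=[], right=[22, 29]
  root=29; inorder splits into left=[22], right=[]
  root=22; inorder splits into left=[], right=[]
  root=10; inorder splits into left=[], right=[]
Reconstructed level-order: [1, 11, 10, 16, 21, 29, 22]


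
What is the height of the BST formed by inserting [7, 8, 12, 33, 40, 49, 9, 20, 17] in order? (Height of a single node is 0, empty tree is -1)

Insertion order: [7, 8, 12, 33, 40, 49, 9, 20, 17]
Tree (level-order array): [7, None, 8, None, 12, 9, 33, None, None, 20, 40, 17, None, None, 49]
Compute height bottom-up (empty subtree = -1):
  height(9) = 1 + max(-1, -1) = 0
  height(17) = 1 + max(-1, -1) = 0
  height(20) = 1 + max(0, -1) = 1
  height(49) = 1 + max(-1, -1) = 0
  height(40) = 1 + max(-1, 0) = 1
  height(33) = 1 + max(1, 1) = 2
  height(12) = 1 + max(0, 2) = 3
  height(8) = 1 + max(-1, 3) = 4
  height(7) = 1 + max(-1, 4) = 5
Height = 5


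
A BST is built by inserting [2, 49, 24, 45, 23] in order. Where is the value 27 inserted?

Starting tree (level order): [2, None, 49, 24, None, 23, 45]
Insertion path: 2 -> 49 -> 24 -> 45
Result: insert 27 as left child of 45
Final tree (level order): [2, None, 49, 24, None, 23, 45, None, None, 27]


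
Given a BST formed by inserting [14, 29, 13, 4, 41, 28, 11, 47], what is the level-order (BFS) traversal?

Tree insertion order: [14, 29, 13, 4, 41, 28, 11, 47]
Tree (level-order array): [14, 13, 29, 4, None, 28, 41, None, 11, None, None, None, 47]
BFS from the root, enqueuing left then right child of each popped node:
  queue [14] -> pop 14, enqueue [13, 29], visited so far: [14]
  queue [13, 29] -> pop 13, enqueue [4], visited so far: [14, 13]
  queue [29, 4] -> pop 29, enqueue [28, 41], visited so far: [14, 13, 29]
  queue [4, 28, 41] -> pop 4, enqueue [11], visited so far: [14, 13, 29, 4]
  queue [28, 41, 11] -> pop 28, enqueue [none], visited so far: [14, 13, 29, 4, 28]
  queue [41, 11] -> pop 41, enqueue [47], visited so far: [14, 13, 29, 4, 28, 41]
  queue [11, 47] -> pop 11, enqueue [none], visited so far: [14, 13, 29, 4, 28, 41, 11]
  queue [47] -> pop 47, enqueue [none], visited so far: [14, 13, 29, 4, 28, 41, 11, 47]
Result: [14, 13, 29, 4, 28, 41, 11, 47]


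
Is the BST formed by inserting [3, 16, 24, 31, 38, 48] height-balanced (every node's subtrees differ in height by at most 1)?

Tree (level-order array): [3, None, 16, None, 24, None, 31, None, 38, None, 48]
Definition: a tree is height-balanced if, at every node, |h(left) - h(right)| <= 1 (empty subtree has height -1).
Bottom-up per-node check:
  node 48: h_left=-1, h_right=-1, diff=0 [OK], height=0
  node 38: h_left=-1, h_right=0, diff=1 [OK], height=1
  node 31: h_left=-1, h_right=1, diff=2 [FAIL (|-1-1|=2 > 1)], height=2
  node 24: h_left=-1, h_right=2, diff=3 [FAIL (|-1-2|=3 > 1)], height=3
  node 16: h_left=-1, h_right=3, diff=4 [FAIL (|-1-3|=4 > 1)], height=4
  node 3: h_left=-1, h_right=4, diff=5 [FAIL (|-1-4|=5 > 1)], height=5
Node 31 violates the condition: |-1 - 1| = 2 > 1.
Result: Not balanced


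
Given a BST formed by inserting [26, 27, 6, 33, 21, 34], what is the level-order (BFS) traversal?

Tree insertion order: [26, 27, 6, 33, 21, 34]
Tree (level-order array): [26, 6, 27, None, 21, None, 33, None, None, None, 34]
BFS from the root, enqueuing left then right child of each popped node:
  queue [26] -> pop 26, enqueue [6, 27], visited so far: [26]
  queue [6, 27] -> pop 6, enqueue [21], visited so far: [26, 6]
  queue [27, 21] -> pop 27, enqueue [33], visited so far: [26, 6, 27]
  queue [21, 33] -> pop 21, enqueue [none], visited so far: [26, 6, 27, 21]
  queue [33] -> pop 33, enqueue [34], visited so far: [26, 6, 27, 21, 33]
  queue [34] -> pop 34, enqueue [none], visited so far: [26, 6, 27, 21, 33, 34]
Result: [26, 6, 27, 21, 33, 34]


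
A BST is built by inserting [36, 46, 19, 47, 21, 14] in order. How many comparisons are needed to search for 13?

Search path for 13: 36 -> 19 -> 14
Found: False
Comparisons: 3


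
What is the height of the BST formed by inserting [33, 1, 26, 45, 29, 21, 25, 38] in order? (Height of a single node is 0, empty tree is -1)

Insertion order: [33, 1, 26, 45, 29, 21, 25, 38]
Tree (level-order array): [33, 1, 45, None, 26, 38, None, 21, 29, None, None, None, 25]
Compute height bottom-up (empty subtree = -1):
  height(25) = 1 + max(-1, -1) = 0
  height(21) = 1 + max(-1, 0) = 1
  height(29) = 1 + max(-1, -1) = 0
  height(26) = 1 + max(1, 0) = 2
  height(1) = 1 + max(-1, 2) = 3
  height(38) = 1 + max(-1, -1) = 0
  height(45) = 1 + max(0, -1) = 1
  height(33) = 1 + max(3, 1) = 4
Height = 4


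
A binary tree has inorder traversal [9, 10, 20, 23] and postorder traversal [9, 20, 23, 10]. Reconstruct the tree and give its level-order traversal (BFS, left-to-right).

Inorder:   [9, 10, 20, 23]
Postorder: [9, 20, 23, 10]
Algorithm: postorder visits root last, so walk postorder right-to-left;
each value is the root of the current inorder slice — split it at that
value, recurse on the right subtree first, then the left.
Recursive splits:
  root=10; inorder splits into left=[9], right=[20, 23]
  root=23; inorder splits into left=[20], right=[]
  root=20; inorder splits into left=[], right=[]
  root=9; inorder splits into left=[], right=[]
Reconstructed level-order: [10, 9, 23, 20]


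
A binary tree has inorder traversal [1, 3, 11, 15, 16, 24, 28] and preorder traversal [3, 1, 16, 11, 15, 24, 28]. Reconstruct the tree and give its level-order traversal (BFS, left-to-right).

Inorder:  [1, 3, 11, 15, 16, 24, 28]
Preorder: [3, 1, 16, 11, 15, 24, 28]
Algorithm: preorder visits root first, so consume preorder in order;
for each root, split the current inorder slice at that value into
left-subtree inorder and right-subtree inorder, then recurse.
Recursive splits:
  root=3; inorder splits into left=[1], right=[11, 15, 16, 24, 28]
  root=1; inorder splits into left=[], right=[]
  root=16; inorder splits into left=[11, 15], right=[24, 28]
  root=11; inorder splits into left=[], right=[15]
  root=15; inorder splits into left=[], right=[]
  root=24; inorder splits into left=[], right=[28]
  root=28; inorder splits into left=[], right=[]
Reconstructed level-order: [3, 1, 16, 11, 24, 15, 28]


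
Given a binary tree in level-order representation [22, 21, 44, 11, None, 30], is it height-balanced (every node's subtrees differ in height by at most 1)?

Tree (level-order array): [22, 21, 44, 11, None, 30]
Definition: a tree is height-balanced if, at every node, |h(left) - h(right)| <= 1 (empty subtree has height -1).
Bottom-up per-node check:
  node 11: h_left=-1, h_right=-1, diff=0 [OK], height=0
  node 21: h_left=0, h_right=-1, diff=1 [OK], height=1
  node 30: h_left=-1, h_right=-1, diff=0 [OK], height=0
  node 44: h_left=0, h_right=-1, diff=1 [OK], height=1
  node 22: h_left=1, h_right=1, diff=0 [OK], height=2
All nodes satisfy the balance condition.
Result: Balanced


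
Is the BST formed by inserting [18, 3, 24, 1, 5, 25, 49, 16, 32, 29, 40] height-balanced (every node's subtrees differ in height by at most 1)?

Tree (level-order array): [18, 3, 24, 1, 5, None, 25, None, None, None, 16, None, 49, None, None, 32, None, 29, 40]
Definition: a tree is height-balanced if, at every node, |h(left) - h(right)| <= 1 (empty subtree has height -1).
Bottom-up per-node check:
  node 1: h_left=-1, h_right=-1, diff=0 [OK], height=0
  node 16: h_left=-1, h_right=-1, diff=0 [OK], height=0
  node 5: h_left=-1, h_right=0, diff=1 [OK], height=1
  node 3: h_left=0, h_right=1, diff=1 [OK], height=2
  node 29: h_left=-1, h_right=-1, diff=0 [OK], height=0
  node 40: h_left=-1, h_right=-1, diff=0 [OK], height=0
  node 32: h_left=0, h_right=0, diff=0 [OK], height=1
  node 49: h_left=1, h_right=-1, diff=2 [FAIL (|1--1|=2 > 1)], height=2
  node 25: h_left=-1, h_right=2, diff=3 [FAIL (|-1-2|=3 > 1)], height=3
  node 24: h_left=-1, h_right=3, diff=4 [FAIL (|-1-3|=4 > 1)], height=4
  node 18: h_left=2, h_right=4, diff=2 [FAIL (|2-4|=2 > 1)], height=5
Node 49 violates the condition: |1 - -1| = 2 > 1.
Result: Not balanced


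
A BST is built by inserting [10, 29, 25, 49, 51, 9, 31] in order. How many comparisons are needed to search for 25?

Search path for 25: 10 -> 29 -> 25
Found: True
Comparisons: 3


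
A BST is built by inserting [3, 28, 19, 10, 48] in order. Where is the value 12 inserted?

Starting tree (level order): [3, None, 28, 19, 48, 10]
Insertion path: 3 -> 28 -> 19 -> 10
Result: insert 12 as right child of 10
Final tree (level order): [3, None, 28, 19, 48, 10, None, None, None, None, 12]


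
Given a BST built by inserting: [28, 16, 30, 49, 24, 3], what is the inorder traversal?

Tree insertion order: [28, 16, 30, 49, 24, 3]
Tree (level-order array): [28, 16, 30, 3, 24, None, 49]
Inorder traversal: [3, 16, 24, 28, 30, 49]


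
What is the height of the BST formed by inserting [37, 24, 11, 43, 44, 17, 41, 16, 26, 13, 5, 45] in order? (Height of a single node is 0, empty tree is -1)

Insertion order: [37, 24, 11, 43, 44, 17, 41, 16, 26, 13, 5, 45]
Tree (level-order array): [37, 24, 43, 11, 26, 41, 44, 5, 17, None, None, None, None, None, 45, None, None, 16, None, None, None, 13]
Compute height bottom-up (empty subtree = -1):
  height(5) = 1 + max(-1, -1) = 0
  height(13) = 1 + max(-1, -1) = 0
  height(16) = 1 + max(0, -1) = 1
  height(17) = 1 + max(1, -1) = 2
  height(11) = 1 + max(0, 2) = 3
  height(26) = 1 + max(-1, -1) = 0
  height(24) = 1 + max(3, 0) = 4
  height(41) = 1 + max(-1, -1) = 0
  height(45) = 1 + max(-1, -1) = 0
  height(44) = 1 + max(-1, 0) = 1
  height(43) = 1 + max(0, 1) = 2
  height(37) = 1 + max(4, 2) = 5
Height = 5


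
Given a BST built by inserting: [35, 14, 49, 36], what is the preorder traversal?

Tree insertion order: [35, 14, 49, 36]
Tree (level-order array): [35, 14, 49, None, None, 36]
Preorder traversal: [35, 14, 49, 36]


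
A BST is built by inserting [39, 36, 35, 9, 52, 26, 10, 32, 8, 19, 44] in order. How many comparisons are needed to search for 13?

Search path for 13: 39 -> 36 -> 35 -> 9 -> 26 -> 10 -> 19
Found: False
Comparisons: 7


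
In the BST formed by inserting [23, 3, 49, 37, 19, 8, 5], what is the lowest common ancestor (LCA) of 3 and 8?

Tree insertion order: [23, 3, 49, 37, 19, 8, 5]
Tree (level-order array): [23, 3, 49, None, 19, 37, None, 8, None, None, None, 5]
In a BST, the LCA of p=3, q=8 is the first node v on the
root-to-leaf path with p <= v <= q (go left if both < v, right if both > v).
Walk from root:
  at 23: both 3 and 8 < 23, go left
  at 3: 3 <= 3 <= 8, this is the LCA
LCA = 3


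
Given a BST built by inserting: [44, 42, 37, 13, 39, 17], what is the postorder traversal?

Tree insertion order: [44, 42, 37, 13, 39, 17]
Tree (level-order array): [44, 42, None, 37, None, 13, 39, None, 17]
Postorder traversal: [17, 13, 39, 37, 42, 44]


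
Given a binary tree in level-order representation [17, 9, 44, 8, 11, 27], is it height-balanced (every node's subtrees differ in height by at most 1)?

Tree (level-order array): [17, 9, 44, 8, 11, 27]
Definition: a tree is height-balanced if, at every node, |h(left) - h(right)| <= 1 (empty subtree has height -1).
Bottom-up per-node check:
  node 8: h_left=-1, h_right=-1, diff=0 [OK], height=0
  node 11: h_left=-1, h_right=-1, diff=0 [OK], height=0
  node 9: h_left=0, h_right=0, diff=0 [OK], height=1
  node 27: h_left=-1, h_right=-1, diff=0 [OK], height=0
  node 44: h_left=0, h_right=-1, diff=1 [OK], height=1
  node 17: h_left=1, h_right=1, diff=0 [OK], height=2
All nodes satisfy the balance condition.
Result: Balanced


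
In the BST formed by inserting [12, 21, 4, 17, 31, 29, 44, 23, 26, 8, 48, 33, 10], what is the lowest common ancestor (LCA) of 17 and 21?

Tree insertion order: [12, 21, 4, 17, 31, 29, 44, 23, 26, 8, 48, 33, 10]
Tree (level-order array): [12, 4, 21, None, 8, 17, 31, None, 10, None, None, 29, 44, None, None, 23, None, 33, 48, None, 26]
In a BST, the LCA of p=17, q=21 is the first node v on the
root-to-leaf path with p <= v <= q (go left if both < v, right if both > v).
Walk from root:
  at 12: both 17 and 21 > 12, go right
  at 21: 17 <= 21 <= 21, this is the LCA
LCA = 21


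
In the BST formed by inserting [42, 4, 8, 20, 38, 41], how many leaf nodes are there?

Tree built from: [42, 4, 8, 20, 38, 41]
Tree (level-order array): [42, 4, None, None, 8, None, 20, None, 38, None, 41]
Rule: A leaf has 0 children.
Per-node child counts:
  node 42: 1 child(ren)
  node 4: 1 child(ren)
  node 8: 1 child(ren)
  node 20: 1 child(ren)
  node 38: 1 child(ren)
  node 41: 0 child(ren)
Matching nodes: [41]
Count of leaf nodes: 1


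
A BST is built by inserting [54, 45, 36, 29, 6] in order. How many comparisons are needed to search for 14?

Search path for 14: 54 -> 45 -> 36 -> 29 -> 6
Found: False
Comparisons: 5


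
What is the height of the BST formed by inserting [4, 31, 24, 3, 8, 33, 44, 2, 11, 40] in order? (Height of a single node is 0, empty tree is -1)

Insertion order: [4, 31, 24, 3, 8, 33, 44, 2, 11, 40]
Tree (level-order array): [4, 3, 31, 2, None, 24, 33, None, None, 8, None, None, 44, None, 11, 40]
Compute height bottom-up (empty subtree = -1):
  height(2) = 1 + max(-1, -1) = 0
  height(3) = 1 + max(0, -1) = 1
  height(11) = 1 + max(-1, -1) = 0
  height(8) = 1 + max(-1, 0) = 1
  height(24) = 1 + max(1, -1) = 2
  height(40) = 1 + max(-1, -1) = 0
  height(44) = 1 + max(0, -1) = 1
  height(33) = 1 + max(-1, 1) = 2
  height(31) = 1 + max(2, 2) = 3
  height(4) = 1 + max(1, 3) = 4
Height = 4


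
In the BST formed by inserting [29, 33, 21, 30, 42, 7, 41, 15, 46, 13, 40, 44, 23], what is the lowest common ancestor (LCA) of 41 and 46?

Tree insertion order: [29, 33, 21, 30, 42, 7, 41, 15, 46, 13, 40, 44, 23]
Tree (level-order array): [29, 21, 33, 7, 23, 30, 42, None, 15, None, None, None, None, 41, 46, 13, None, 40, None, 44]
In a BST, the LCA of p=41, q=46 is the first node v on the
root-to-leaf path with p <= v <= q (go left if both < v, right if both > v).
Walk from root:
  at 29: both 41 and 46 > 29, go right
  at 33: both 41 and 46 > 33, go right
  at 42: 41 <= 42 <= 46, this is the LCA
LCA = 42


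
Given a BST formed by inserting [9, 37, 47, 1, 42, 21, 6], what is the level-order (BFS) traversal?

Tree insertion order: [9, 37, 47, 1, 42, 21, 6]
Tree (level-order array): [9, 1, 37, None, 6, 21, 47, None, None, None, None, 42]
BFS from the root, enqueuing left then right child of each popped node:
  queue [9] -> pop 9, enqueue [1, 37], visited so far: [9]
  queue [1, 37] -> pop 1, enqueue [6], visited so far: [9, 1]
  queue [37, 6] -> pop 37, enqueue [21, 47], visited so far: [9, 1, 37]
  queue [6, 21, 47] -> pop 6, enqueue [none], visited so far: [9, 1, 37, 6]
  queue [21, 47] -> pop 21, enqueue [none], visited so far: [9, 1, 37, 6, 21]
  queue [47] -> pop 47, enqueue [42], visited so far: [9, 1, 37, 6, 21, 47]
  queue [42] -> pop 42, enqueue [none], visited so far: [9, 1, 37, 6, 21, 47, 42]
Result: [9, 1, 37, 6, 21, 47, 42]


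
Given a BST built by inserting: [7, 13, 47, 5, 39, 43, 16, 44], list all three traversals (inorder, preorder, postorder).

Tree insertion order: [7, 13, 47, 5, 39, 43, 16, 44]
Tree (level-order array): [7, 5, 13, None, None, None, 47, 39, None, 16, 43, None, None, None, 44]
Inorder (L, root, R): [5, 7, 13, 16, 39, 43, 44, 47]
Preorder (root, L, R): [7, 5, 13, 47, 39, 16, 43, 44]
Postorder (L, R, root): [5, 16, 44, 43, 39, 47, 13, 7]


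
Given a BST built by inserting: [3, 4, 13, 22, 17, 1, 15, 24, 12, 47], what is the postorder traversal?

Tree insertion order: [3, 4, 13, 22, 17, 1, 15, 24, 12, 47]
Tree (level-order array): [3, 1, 4, None, None, None, 13, 12, 22, None, None, 17, 24, 15, None, None, 47]
Postorder traversal: [1, 12, 15, 17, 47, 24, 22, 13, 4, 3]


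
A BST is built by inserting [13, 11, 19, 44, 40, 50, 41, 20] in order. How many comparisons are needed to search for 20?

Search path for 20: 13 -> 19 -> 44 -> 40 -> 20
Found: True
Comparisons: 5


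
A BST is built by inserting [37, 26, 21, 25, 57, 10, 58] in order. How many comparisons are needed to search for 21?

Search path for 21: 37 -> 26 -> 21
Found: True
Comparisons: 3


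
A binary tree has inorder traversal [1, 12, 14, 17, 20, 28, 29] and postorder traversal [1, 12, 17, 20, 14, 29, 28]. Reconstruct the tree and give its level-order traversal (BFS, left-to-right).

Inorder:   [1, 12, 14, 17, 20, 28, 29]
Postorder: [1, 12, 17, 20, 14, 29, 28]
Algorithm: postorder visits root last, so walk postorder right-to-left;
each value is the root of the current inorder slice — split it at that
value, recurse on the right subtree first, then the left.
Recursive splits:
  root=28; inorder splits into left=[1, 12, 14, 17, 20], right=[29]
  root=29; inorder splits into left=[], right=[]
  root=14; inorder splits into left=[1, 12], right=[17, 20]
  root=20; inorder splits into left=[17], right=[]
  root=17; inorder splits into left=[], right=[]
  root=12; inorder splits into left=[1], right=[]
  root=1; inorder splits into left=[], right=[]
Reconstructed level-order: [28, 14, 29, 12, 20, 1, 17]


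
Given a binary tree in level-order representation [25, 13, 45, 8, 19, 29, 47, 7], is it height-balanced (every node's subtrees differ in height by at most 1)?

Tree (level-order array): [25, 13, 45, 8, 19, 29, 47, 7]
Definition: a tree is height-balanced if, at every node, |h(left) - h(right)| <= 1 (empty subtree has height -1).
Bottom-up per-node check:
  node 7: h_left=-1, h_right=-1, diff=0 [OK], height=0
  node 8: h_left=0, h_right=-1, diff=1 [OK], height=1
  node 19: h_left=-1, h_right=-1, diff=0 [OK], height=0
  node 13: h_left=1, h_right=0, diff=1 [OK], height=2
  node 29: h_left=-1, h_right=-1, diff=0 [OK], height=0
  node 47: h_left=-1, h_right=-1, diff=0 [OK], height=0
  node 45: h_left=0, h_right=0, diff=0 [OK], height=1
  node 25: h_left=2, h_right=1, diff=1 [OK], height=3
All nodes satisfy the balance condition.
Result: Balanced


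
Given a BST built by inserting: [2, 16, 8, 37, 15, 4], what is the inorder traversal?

Tree insertion order: [2, 16, 8, 37, 15, 4]
Tree (level-order array): [2, None, 16, 8, 37, 4, 15]
Inorder traversal: [2, 4, 8, 15, 16, 37]


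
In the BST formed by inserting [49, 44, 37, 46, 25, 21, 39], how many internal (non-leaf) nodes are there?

Tree built from: [49, 44, 37, 46, 25, 21, 39]
Tree (level-order array): [49, 44, None, 37, 46, 25, 39, None, None, 21]
Rule: An internal node has at least one child.
Per-node child counts:
  node 49: 1 child(ren)
  node 44: 2 child(ren)
  node 37: 2 child(ren)
  node 25: 1 child(ren)
  node 21: 0 child(ren)
  node 39: 0 child(ren)
  node 46: 0 child(ren)
Matching nodes: [49, 44, 37, 25]
Count of internal (non-leaf) nodes: 4


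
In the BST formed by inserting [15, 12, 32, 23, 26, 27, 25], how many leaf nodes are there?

Tree built from: [15, 12, 32, 23, 26, 27, 25]
Tree (level-order array): [15, 12, 32, None, None, 23, None, None, 26, 25, 27]
Rule: A leaf has 0 children.
Per-node child counts:
  node 15: 2 child(ren)
  node 12: 0 child(ren)
  node 32: 1 child(ren)
  node 23: 1 child(ren)
  node 26: 2 child(ren)
  node 25: 0 child(ren)
  node 27: 0 child(ren)
Matching nodes: [12, 25, 27]
Count of leaf nodes: 3


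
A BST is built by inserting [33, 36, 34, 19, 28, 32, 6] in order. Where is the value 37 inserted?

Starting tree (level order): [33, 19, 36, 6, 28, 34, None, None, None, None, 32]
Insertion path: 33 -> 36
Result: insert 37 as right child of 36
Final tree (level order): [33, 19, 36, 6, 28, 34, 37, None, None, None, 32]


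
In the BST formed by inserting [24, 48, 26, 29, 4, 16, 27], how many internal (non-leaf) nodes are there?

Tree built from: [24, 48, 26, 29, 4, 16, 27]
Tree (level-order array): [24, 4, 48, None, 16, 26, None, None, None, None, 29, 27]
Rule: An internal node has at least one child.
Per-node child counts:
  node 24: 2 child(ren)
  node 4: 1 child(ren)
  node 16: 0 child(ren)
  node 48: 1 child(ren)
  node 26: 1 child(ren)
  node 29: 1 child(ren)
  node 27: 0 child(ren)
Matching nodes: [24, 4, 48, 26, 29]
Count of internal (non-leaf) nodes: 5


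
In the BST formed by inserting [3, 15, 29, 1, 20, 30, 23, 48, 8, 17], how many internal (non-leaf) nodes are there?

Tree built from: [3, 15, 29, 1, 20, 30, 23, 48, 8, 17]
Tree (level-order array): [3, 1, 15, None, None, 8, 29, None, None, 20, 30, 17, 23, None, 48]
Rule: An internal node has at least one child.
Per-node child counts:
  node 3: 2 child(ren)
  node 1: 0 child(ren)
  node 15: 2 child(ren)
  node 8: 0 child(ren)
  node 29: 2 child(ren)
  node 20: 2 child(ren)
  node 17: 0 child(ren)
  node 23: 0 child(ren)
  node 30: 1 child(ren)
  node 48: 0 child(ren)
Matching nodes: [3, 15, 29, 20, 30]
Count of internal (non-leaf) nodes: 5


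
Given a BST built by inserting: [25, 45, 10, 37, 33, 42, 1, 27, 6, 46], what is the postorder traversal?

Tree insertion order: [25, 45, 10, 37, 33, 42, 1, 27, 6, 46]
Tree (level-order array): [25, 10, 45, 1, None, 37, 46, None, 6, 33, 42, None, None, None, None, 27]
Postorder traversal: [6, 1, 10, 27, 33, 42, 37, 46, 45, 25]


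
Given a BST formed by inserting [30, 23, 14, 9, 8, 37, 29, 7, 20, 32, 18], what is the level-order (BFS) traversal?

Tree insertion order: [30, 23, 14, 9, 8, 37, 29, 7, 20, 32, 18]
Tree (level-order array): [30, 23, 37, 14, 29, 32, None, 9, 20, None, None, None, None, 8, None, 18, None, 7]
BFS from the root, enqueuing left then right child of each popped node:
  queue [30] -> pop 30, enqueue [23, 37], visited so far: [30]
  queue [23, 37] -> pop 23, enqueue [14, 29], visited so far: [30, 23]
  queue [37, 14, 29] -> pop 37, enqueue [32], visited so far: [30, 23, 37]
  queue [14, 29, 32] -> pop 14, enqueue [9, 20], visited so far: [30, 23, 37, 14]
  queue [29, 32, 9, 20] -> pop 29, enqueue [none], visited so far: [30, 23, 37, 14, 29]
  queue [32, 9, 20] -> pop 32, enqueue [none], visited so far: [30, 23, 37, 14, 29, 32]
  queue [9, 20] -> pop 9, enqueue [8], visited so far: [30, 23, 37, 14, 29, 32, 9]
  queue [20, 8] -> pop 20, enqueue [18], visited so far: [30, 23, 37, 14, 29, 32, 9, 20]
  queue [8, 18] -> pop 8, enqueue [7], visited so far: [30, 23, 37, 14, 29, 32, 9, 20, 8]
  queue [18, 7] -> pop 18, enqueue [none], visited so far: [30, 23, 37, 14, 29, 32, 9, 20, 8, 18]
  queue [7] -> pop 7, enqueue [none], visited so far: [30, 23, 37, 14, 29, 32, 9, 20, 8, 18, 7]
Result: [30, 23, 37, 14, 29, 32, 9, 20, 8, 18, 7]


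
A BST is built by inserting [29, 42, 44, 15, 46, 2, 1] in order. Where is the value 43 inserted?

Starting tree (level order): [29, 15, 42, 2, None, None, 44, 1, None, None, 46]
Insertion path: 29 -> 42 -> 44
Result: insert 43 as left child of 44
Final tree (level order): [29, 15, 42, 2, None, None, 44, 1, None, 43, 46]


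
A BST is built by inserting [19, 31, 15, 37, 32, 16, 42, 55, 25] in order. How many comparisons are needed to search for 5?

Search path for 5: 19 -> 15
Found: False
Comparisons: 2


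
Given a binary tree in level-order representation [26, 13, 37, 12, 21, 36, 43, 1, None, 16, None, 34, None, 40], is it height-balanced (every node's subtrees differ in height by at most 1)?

Tree (level-order array): [26, 13, 37, 12, 21, 36, 43, 1, None, 16, None, 34, None, 40]
Definition: a tree is height-balanced if, at every node, |h(left) - h(right)| <= 1 (empty subtree has height -1).
Bottom-up per-node check:
  node 1: h_left=-1, h_right=-1, diff=0 [OK], height=0
  node 12: h_left=0, h_right=-1, diff=1 [OK], height=1
  node 16: h_left=-1, h_right=-1, diff=0 [OK], height=0
  node 21: h_left=0, h_right=-1, diff=1 [OK], height=1
  node 13: h_left=1, h_right=1, diff=0 [OK], height=2
  node 34: h_left=-1, h_right=-1, diff=0 [OK], height=0
  node 36: h_left=0, h_right=-1, diff=1 [OK], height=1
  node 40: h_left=-1, h_right=-1, diff=0 [OK], height=0
  node 43: h_left=0, h_right=-1, diff=1 [OK], height=1
  node 37: h_left=1, h_right=1, diff=0 [OK], height=2
  node 26: h_left=2, h_right=2, diff=0 [OK], height=3
All nodes satisfy the balance condition.
Result: Balanced


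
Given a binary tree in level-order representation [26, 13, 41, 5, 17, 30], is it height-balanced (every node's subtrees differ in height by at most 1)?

Tree (level-order array): [26, 13, 41, 5, 17, 30]
Definition: a tree is height-balanced if, at every node, |h(left) - h(right)| <= 1 (empty subtree has height -1).
Bottom-up per-node check:
  node 5: h_left=-1, h_right=-1, diff=0 [OK], height=0
  node 17: h_left=-1, h_right=-1, diff=0 [OK], height=0
  node 13: h_left=0, h_right=0, diff=0 [OK], height=1
  node 30: h_left=-1, h_right=-1, diff=0 [OK], height=0
  node 41: h_left=0, h_right=-1, diff=1 [OK], height=1
  node 26: h_left=1, h_right=1, diff=0 [OK], height=2
All nodes satisfy the balance condition.
Result: Balanced
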